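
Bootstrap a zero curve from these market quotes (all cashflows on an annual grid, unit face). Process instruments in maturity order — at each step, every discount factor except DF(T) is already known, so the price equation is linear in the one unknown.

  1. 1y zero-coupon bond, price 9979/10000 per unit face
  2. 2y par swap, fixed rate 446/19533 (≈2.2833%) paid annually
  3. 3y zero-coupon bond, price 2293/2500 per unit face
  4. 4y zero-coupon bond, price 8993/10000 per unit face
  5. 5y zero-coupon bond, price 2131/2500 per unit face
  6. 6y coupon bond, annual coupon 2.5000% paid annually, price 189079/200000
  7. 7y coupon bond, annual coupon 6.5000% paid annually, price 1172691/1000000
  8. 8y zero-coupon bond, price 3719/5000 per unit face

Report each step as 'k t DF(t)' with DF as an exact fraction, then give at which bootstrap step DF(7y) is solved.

1 1 9979/10000
2 2 4777/5000
3 3 2293/2500
4 4 8993/10000
5 5 2131/2500
6 6 506/625
7 7 481/625
8 8 3719/5000
DF(7y) is solved at step 7

step 1 [1y] zero: DF = P = 9979/10000 ≈ 0.997900
step 2 [2y] swap r/1=446/19533: DF=(1 − 446/19533·(0.997900))/(1+446/19533) = 4777/5000 ≈ 0.955400
step 3 [3y] zero: DF = P = 2293/2500 ≈ 0.917200
step 4 [4y] zero: DF = P = 8993/10000 ≈ 0.899300
step 5 [5y] zero: DF = P = 2131/2500 ≈ 0.852400
step 6 [6y] bond c/1=1/40: DF=(189079/200000 − 1/40·(0.997900+0.955400+0.917200+0.899300+0.852400))/(1+1/40) = 506/625 ≈ 0.809600
step 7 [7y] bond c/1=13/200: DF=(1172691/1000000 − 13/200·(0.997900+0.955400+0.917200+0.899300+0.852400+0.809600))/(1+13/200) = 481/625 ≈ 0.769600
step 8 [8y] zero: DF = P = 3719/5000 ≈ 0.743800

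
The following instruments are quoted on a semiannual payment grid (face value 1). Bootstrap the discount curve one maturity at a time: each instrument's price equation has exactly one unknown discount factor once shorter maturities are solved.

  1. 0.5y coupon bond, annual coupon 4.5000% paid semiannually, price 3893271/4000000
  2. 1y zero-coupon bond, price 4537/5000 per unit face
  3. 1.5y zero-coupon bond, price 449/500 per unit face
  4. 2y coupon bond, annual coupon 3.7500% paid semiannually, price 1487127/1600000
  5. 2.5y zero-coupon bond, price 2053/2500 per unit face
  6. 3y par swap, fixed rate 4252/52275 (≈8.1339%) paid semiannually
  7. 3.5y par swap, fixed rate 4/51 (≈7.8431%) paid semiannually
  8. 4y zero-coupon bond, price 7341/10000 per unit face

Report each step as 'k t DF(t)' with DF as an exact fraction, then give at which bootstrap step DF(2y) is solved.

step 1 [0.5y] bond c/2=9/400: DF=(3893271/4000000 − 9/400·(0))/(1+9/400) = 9519/10000 ≈ 0.951900
step 2 [1y] zero: DF = P = 4537/5000 ≈ 0.907400
step 3 [1.5y] zero: DF = P = 449/500 ≈ 0.898000
step 4 [2y] bond c/2=3/160: DF=(1487127/1600000 − 3/160·(0.951900+0.907400+0.898000))/(1+3/160) = 1077/1250 ≈ 0.861600
step 5 [2.5y] zero: DF = P = 2053/2500 ≈ 0.821200
step 6 [3y] swap r/2=2126/52275: DF=(1 − 2126/52275·(0.951900+0.907400+0.898000+0.861600+0.821200))/(1+2126/52275) = 3937/5000 ≈ 0.787400
step 7 [3.5y] swap r/2=2/51: DF=(1 − 2/51·(0.951900+0.907400+0.898000+0.861600+0.821200+0.787400))/(1+2/51) = 153/200 ≈ 0.765000
step 8 [4y] zero: DF = P = 7341/10000 ≈ 0.734100

1 1/2 9519/10000
2 1 4537/5000
3 3/2 449/500
4 2 1077/1250
5 5/2 2053/2500
6 3 3937/5000
7 7/2 153/200
8 4 7341/10000
DF(2y) is solved at step 4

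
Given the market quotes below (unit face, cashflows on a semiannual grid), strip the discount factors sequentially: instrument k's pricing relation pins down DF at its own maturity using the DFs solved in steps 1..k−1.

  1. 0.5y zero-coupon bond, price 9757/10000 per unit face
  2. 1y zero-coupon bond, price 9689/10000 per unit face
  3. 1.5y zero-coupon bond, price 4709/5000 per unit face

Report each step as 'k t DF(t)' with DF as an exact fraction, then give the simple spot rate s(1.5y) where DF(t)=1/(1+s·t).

step 1 [0.5y] zero: DF = P = 9757/10000 ≈ 0.975700
step 2 [1y] zero: DF = P = 9689/10000 ≈ 0.968900
step 3 [1.5y] zero: DF = P = 4709/5000 ≈ 0.941800

1 1/2 9757/10000
2 1 9689/10000
3 3/2 4709/5000
s(1.5y) = (1/(4709/5000) − 1)/(3/2) = 194/4709 ≈ 4.1198%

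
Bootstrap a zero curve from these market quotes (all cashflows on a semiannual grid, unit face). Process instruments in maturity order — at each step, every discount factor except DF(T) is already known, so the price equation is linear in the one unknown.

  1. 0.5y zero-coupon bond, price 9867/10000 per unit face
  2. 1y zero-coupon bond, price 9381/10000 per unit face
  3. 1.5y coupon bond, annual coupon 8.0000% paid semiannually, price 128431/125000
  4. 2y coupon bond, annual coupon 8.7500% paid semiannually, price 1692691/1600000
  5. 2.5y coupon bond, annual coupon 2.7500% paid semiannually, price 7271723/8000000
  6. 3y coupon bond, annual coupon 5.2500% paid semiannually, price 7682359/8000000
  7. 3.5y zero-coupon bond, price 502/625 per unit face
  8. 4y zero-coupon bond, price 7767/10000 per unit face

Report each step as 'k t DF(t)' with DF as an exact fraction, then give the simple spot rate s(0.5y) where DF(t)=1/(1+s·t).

1 1/2 9867/10000
2 1 9381/10000
3 3/2 9139/10000
4 2 4473/5000
5 5/2 423/500
6 3 4093/5000
7 7/2 502/625
8 4 7767/10000
s(0.5y) = (1/(9867/10000) − 1)/(1/2) = 266/9867 ≈ 2.6959%

step 1 [0.5y] zero: DF = P = 9867/10000 ≈ 0.986700
step 2 [1y] zero: DF = P = 9381/10000 ≈ 0.938100
step 3 [1.5y] bond c/2=1/25: DF=(128431/125000 − 1/25·(0.986700+0.938100))/(1+1/25) = 9139/10000 ≈ 0.913900
step 4 [2y] bond c/2=7/160: DF=(1692691/1600000 − 7/160·(0.986700+0.938100+0.913900))/(1+7/160) = 4473/5000 ≈ 0.894600
step 5 [2.5y] bond c/2=11/800: DF=(7271723/8000000 − 11/800·(0.986700+0.938100+0.913900+0.894600))/(1+11/800) = 423/500 ≈ 0.846000
step 6 [3y] bond c/2=21/800: DF=(7682359/8000000 − 21/800·(0.986700+0.938100+0.913900+0.894600+0.846000))/(1+21/800) = 4093/5000 ≈ 0.818600
step 7 [3.5y] zero: DF = P = 502/625 ≈ 0.803200
step 8 [4y] zero: DF = P = 7767/10000 ≈ 0.776700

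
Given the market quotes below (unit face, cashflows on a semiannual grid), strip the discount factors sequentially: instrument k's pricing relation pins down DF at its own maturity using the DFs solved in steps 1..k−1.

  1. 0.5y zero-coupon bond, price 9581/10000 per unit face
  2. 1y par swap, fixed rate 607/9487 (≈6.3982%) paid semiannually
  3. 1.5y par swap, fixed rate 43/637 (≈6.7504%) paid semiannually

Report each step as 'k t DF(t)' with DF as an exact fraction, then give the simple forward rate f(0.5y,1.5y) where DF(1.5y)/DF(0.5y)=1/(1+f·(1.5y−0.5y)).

1 1/2 9581/10000
2 1 9393/10000
3 3/2 4527/5000
f(0.5y,1.5y) = ((9581/10000)/(4527/5000) − 1)/(1) = 527/9054 ≈ 5.8206%

step 1 [0.5y] zero: DF = P = 9581/10000 ≈ 0.958100
step 2 [1y] swap r/2=607/18974: DF=(1 − 607/18974·(0.958100))/(1+607/18974) = 9393/10000 ≈ 0.939300
step 3 [1.5y] swap r/2=43/1274: DF=(1 − 43/1274·(0.958100+0.939300))/(1+43/1274) = 4527/5000 ≈ 0.905400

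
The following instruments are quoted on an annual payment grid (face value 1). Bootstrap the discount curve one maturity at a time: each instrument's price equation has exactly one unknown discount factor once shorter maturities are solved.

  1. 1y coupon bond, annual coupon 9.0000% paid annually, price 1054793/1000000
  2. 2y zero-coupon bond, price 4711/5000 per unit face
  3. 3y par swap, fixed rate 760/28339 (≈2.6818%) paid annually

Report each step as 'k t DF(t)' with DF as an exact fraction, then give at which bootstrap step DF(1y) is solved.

step 1 [1y] bond c/1=9/100: DF=(1054793/1000000 − 9/100·(0))/(1+9/100) = 9677/10000 ≈ 0.967700
step 2 [2y] zero: DF = P = 4711/5000 ≈ 0.942200
step 3 [3y] swap r/1=760/28339: DF=(1 − 760/28339·(0.967700+0.942200))/(1+760/28339) = 231/250 ≈ 0.924000

1 1 9677/10000
2 2 4711/5000
3 3 231/250
DF(1y) is solved at step 1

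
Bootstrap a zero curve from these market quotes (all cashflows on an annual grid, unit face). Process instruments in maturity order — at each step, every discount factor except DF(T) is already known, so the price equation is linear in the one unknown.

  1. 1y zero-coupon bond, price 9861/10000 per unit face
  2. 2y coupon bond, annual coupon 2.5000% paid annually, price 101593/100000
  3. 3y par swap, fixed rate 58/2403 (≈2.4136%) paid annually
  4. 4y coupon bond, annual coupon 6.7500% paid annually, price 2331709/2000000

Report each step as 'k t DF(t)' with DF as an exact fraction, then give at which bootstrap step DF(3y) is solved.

step 1 [1y] zero: DF = P = 9861/10000 ≈ 0.986100
step 2 [2y] bond c/1=1/40: DF=(101593/100000 − 1/40·(0.986100))/(1+1/40) = 9671/10000 ≈ 0.967100
step 3 [3y] swap r/1=58/2403: DF=(1 − 58/2403·(0.986100+0.967100))/(1+58/2403) = 1163/1250 ≈ 0.930400
step 4 [4y] bond c/1=27/400: DF=(2331709/2000000 − 27/400·(0.986100+0.967100+0.930400))/(1+27/400) = 4549/5000 ≈ 0.909800

1 1 9861/10000
2 2 9671/10000
3 3 1163/1250
4 4 4549/5000
DF(3y) is solved at step 3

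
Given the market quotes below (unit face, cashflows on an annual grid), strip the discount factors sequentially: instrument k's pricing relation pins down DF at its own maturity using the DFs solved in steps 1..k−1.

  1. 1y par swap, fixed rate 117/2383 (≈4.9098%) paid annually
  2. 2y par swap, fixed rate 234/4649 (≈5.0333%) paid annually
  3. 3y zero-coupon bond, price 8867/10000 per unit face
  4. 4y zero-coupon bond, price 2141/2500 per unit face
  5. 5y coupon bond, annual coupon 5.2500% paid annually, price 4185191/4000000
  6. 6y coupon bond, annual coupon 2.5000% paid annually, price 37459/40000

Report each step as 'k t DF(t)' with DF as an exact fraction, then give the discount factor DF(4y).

step 1 [1y] swap r/1=117/2383: DF=(1 − 117/2383·(0))/(1+117/2383) = 2383/2500 ≈ 0.953200
step 2 [2y] swap r/1=234/4649: DF=(1 − 234/4649·(0.953200))/(1+234/4649) = 1133/1250 ≈ 0.906400
step 3 [3y] zero: DF = P = 8867/10000 ≈ 0.886700
step 4 [4y] zero: DF = P = 2141/2500 ≈ 0.856400
step 5 [5y] bond c/1=21/400: DF=(4185191/4000000 − 21/400·(0.953200+0.906400+0.886700+0.856400))/(1+21/400) = 509/625 ≈ 0.814400
step 6 [6y] bond c/1=1/40: DF=(37459/40000 − 1/40·(0.953200+0.906400+0.886700+0.856400+0.814400))/(1+1/40) = 8059/10000 ≈ 0.805900

1 1 2383/2500
2 2 1133/1250
3 3 8867/10000
4 4 2141/2500
5 5 509/625
6 6 8059/10000
DF(4y) = 2141/2500 ≈ 0.856400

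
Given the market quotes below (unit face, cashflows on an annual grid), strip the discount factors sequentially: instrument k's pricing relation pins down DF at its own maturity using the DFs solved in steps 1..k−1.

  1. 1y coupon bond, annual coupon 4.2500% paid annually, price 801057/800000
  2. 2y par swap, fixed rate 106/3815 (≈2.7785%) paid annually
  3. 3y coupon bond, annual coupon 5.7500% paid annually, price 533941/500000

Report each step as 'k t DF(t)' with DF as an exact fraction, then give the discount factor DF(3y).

step 1 [1y] bond c/1=17/400: DF=(801057/800000 − 17/400·(0))/(1+17/400) = 1921/2000 ≈ 0.960500
step 2 [2y] swap r/1=106/3815: DF=(1 − 106/3815·(0.960500))/(1+106/3815) = 947/1000 ≈ 0.947000
step 3 [3y] bond c/1=23/400: DF=(533941/500000 − 23/400·(0.960500+0.947000))/(1+23/400) = 9061/10000 ≈ 0.906100

1 1 1921/2000
2 2 947/1000
3 3 9061/10000
DF(3y) = 9061/10000 ≈ 0.906100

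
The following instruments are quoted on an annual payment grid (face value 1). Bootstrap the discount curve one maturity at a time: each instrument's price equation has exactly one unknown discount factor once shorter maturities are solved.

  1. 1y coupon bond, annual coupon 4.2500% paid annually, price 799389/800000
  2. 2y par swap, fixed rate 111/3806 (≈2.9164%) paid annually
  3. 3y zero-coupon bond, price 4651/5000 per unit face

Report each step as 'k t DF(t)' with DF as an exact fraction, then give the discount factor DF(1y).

1 1 1917/2000
2 2 1889/2000
3 3 4651/5000
DF(1y) = 1917/2000 ≈ 0.958500

step 1 [1y] bond c/1=17/400: DF=(799389/800000 − 17/400·(0))/(1+17/400) = 1917/2000 ≈ 0.958500
step 2 [2y] swap r/1=111/3806: DF=(1 − 111/3806·(0.958500))/(1+111/3806) = 1889/2000 ≈ 0.944500
step 3 [3y] zero: DF = P = 4651/5000 ≈ 0.930200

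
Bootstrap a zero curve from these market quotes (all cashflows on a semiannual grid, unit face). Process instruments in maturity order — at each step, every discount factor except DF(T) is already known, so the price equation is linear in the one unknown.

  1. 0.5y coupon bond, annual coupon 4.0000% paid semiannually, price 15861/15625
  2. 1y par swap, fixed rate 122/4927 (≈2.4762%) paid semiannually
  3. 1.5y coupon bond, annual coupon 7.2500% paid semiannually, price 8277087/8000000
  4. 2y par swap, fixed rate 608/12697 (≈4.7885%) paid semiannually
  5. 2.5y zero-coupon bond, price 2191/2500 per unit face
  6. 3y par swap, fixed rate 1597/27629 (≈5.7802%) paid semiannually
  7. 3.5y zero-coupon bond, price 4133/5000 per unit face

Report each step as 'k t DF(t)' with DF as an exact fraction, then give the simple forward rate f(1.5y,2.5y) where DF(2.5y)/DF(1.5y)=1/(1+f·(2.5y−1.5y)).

1 1/2 622/625
2 1 2439/2500
3 3/2 1859/2000
4 2 568/625
5 5/2 2191/2500
6 3 8403/10000
7 7/2 4133/5000
f(1.5y,2.5y) = ((1859/2000)/(2191/2500) − 1)/(1) = 531/8764 ≈ 6.0589%

step 1 [0.5y] bond c/2=1/50: DF=(15861/15625 − 1/50·(0))/(1+1/50) = 622/625 ≈ 0.995200
step 2 [1y] swap r/2=61/4927: DF=(1 − 61/4927·(0.995200))/(1+61/4927) = 2439/2500 ≈ 0.975600
step 3 [1.5y] bond c/2=29/800: DF=(8277087/8000000 − 29/800·(0.995200+0.975600))/(1+29/800) = 1859/2000 ≈ 0.929500
step 4 [2y] swap r/2=304/12697: DF=(1 − 304/12697·(0.995200+0.975600+0.929500))/(1+304/12697) = 568/625 ≈ 0.908800
step 5 [2.5y] zero: DF = P = 2191/2500 ≈ 0.876400
step 6 [3y] swap r/2=1597/55258: DF=(1 − 1597/55258·(0.995200+0.975600+0.929500+0.908800+0.876400))/(1+1597/55258) = 8403/10000 ≈ 0.840300
step 7 [3.5y] zero: DF = P = 4133/5000 ≈ 0.826600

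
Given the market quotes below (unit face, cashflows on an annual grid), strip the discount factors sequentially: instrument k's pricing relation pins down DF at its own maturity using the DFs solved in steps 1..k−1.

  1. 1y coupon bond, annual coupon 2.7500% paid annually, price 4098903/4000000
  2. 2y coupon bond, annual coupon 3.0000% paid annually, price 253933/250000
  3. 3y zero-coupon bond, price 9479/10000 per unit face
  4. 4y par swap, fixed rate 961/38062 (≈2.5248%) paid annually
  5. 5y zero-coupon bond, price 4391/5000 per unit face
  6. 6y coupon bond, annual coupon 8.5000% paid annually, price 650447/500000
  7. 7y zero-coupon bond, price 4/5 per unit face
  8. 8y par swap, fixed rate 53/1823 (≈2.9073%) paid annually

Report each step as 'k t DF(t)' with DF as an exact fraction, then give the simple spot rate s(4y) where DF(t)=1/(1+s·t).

1 1 9973/10000
2 2 9571/10000
3 3 9479/10000
4 4 9039/10000
5 5 4391/5000
6 6 104/125
7 7 4/5
8 8 7933/10000
s(4y) = (1/(9039/10000) − 1)/(4) = 961/36156 ≈ 2.6579%

step 1 [1y] bond c/1=11/400: DF=(4098903/4000000 − 11/400·(0))/(1+11/400) = 9973/10000 ≈ 0.997300
step 2 [2y] bond c/1=3/100: DF=(253933/250000 − 3/100·(0.997300))/(1+3/100) = 9571/10000 ≈ 0.957100
step 3 [3y] zero: DF = P = 9479/10000 ≈ 0.947900
step 4 [4y] swap r/1=961/38062: DF=(1 − 961/38062·(0.997300+0.957100+0.947900))/(1+961/38062) = 9039/10000 ≈ 0.903900
step 5 [5y] zero: DF = P = 4391/5000 ≈ 0.878200
step 6 [6y] bond c/1=17/200: DF=(650447/500000 − 17/200·(0.997300+0.957100+0.947900+0.903900+0.878200))/(1+17/200) = 104/125 ≈ 0.832000
step 7 [7y] zero: DF = P = 4/5 ≈ 0.800000
step 8 [8y] swap r/1=53/1823: DF=(1 − 53/1823·(0.997300+0.957100+0.947900+0.903900+0.878200+0.832000+0.800000))/(1+53/1823) = 7933/10000 ≈ 0.793300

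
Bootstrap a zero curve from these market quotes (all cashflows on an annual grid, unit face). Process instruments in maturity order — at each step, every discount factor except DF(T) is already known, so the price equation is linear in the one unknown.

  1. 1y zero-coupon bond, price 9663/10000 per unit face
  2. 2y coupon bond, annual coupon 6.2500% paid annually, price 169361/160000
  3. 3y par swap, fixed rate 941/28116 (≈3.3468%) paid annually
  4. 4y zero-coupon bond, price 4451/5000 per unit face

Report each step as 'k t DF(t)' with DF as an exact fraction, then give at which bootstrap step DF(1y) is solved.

step 1 [1y] zero: DF = P = 9663/10000 ≈ 0.966300
step 2 [2y] bond c/1=1/16: DF=(169361/160000 − 1/16·(0.966300))/(1+1/16) = 4697/5000 ≈ 0.939400
step 3 [3y] swap r/1=941/28116: DF=(1 − 941/28116·(0.966300+0.939400))/(1+941/28116) = 9059/10000 ≈ 0.905900
step 4 [4y] zero: DF = P = 4451/5000 ≈ 0.890200

1 1 9663/10000
2 2 4697/5000
3 3 9059/10000
4 4 4451/5000
DF(1y) is solved at step 1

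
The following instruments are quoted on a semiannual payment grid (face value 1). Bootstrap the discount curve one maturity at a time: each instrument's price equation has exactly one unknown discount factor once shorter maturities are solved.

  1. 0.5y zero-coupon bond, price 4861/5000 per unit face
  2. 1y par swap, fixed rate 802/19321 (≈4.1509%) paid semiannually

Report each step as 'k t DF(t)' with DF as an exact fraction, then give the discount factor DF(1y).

step 1 [0.5y] zero: DF = P = 4861/5000 ≈ 0.972200
step 2 [1y] swap r/2=401/19321: DF=(1 − 401/19321·(0.972200))/(1+401/19321) = 9599/10000 ≈ 0.959900

1 1/2 4861/5000
2 1 9599/10000
DF(1y) = 9599/10000 ≈ 0.959900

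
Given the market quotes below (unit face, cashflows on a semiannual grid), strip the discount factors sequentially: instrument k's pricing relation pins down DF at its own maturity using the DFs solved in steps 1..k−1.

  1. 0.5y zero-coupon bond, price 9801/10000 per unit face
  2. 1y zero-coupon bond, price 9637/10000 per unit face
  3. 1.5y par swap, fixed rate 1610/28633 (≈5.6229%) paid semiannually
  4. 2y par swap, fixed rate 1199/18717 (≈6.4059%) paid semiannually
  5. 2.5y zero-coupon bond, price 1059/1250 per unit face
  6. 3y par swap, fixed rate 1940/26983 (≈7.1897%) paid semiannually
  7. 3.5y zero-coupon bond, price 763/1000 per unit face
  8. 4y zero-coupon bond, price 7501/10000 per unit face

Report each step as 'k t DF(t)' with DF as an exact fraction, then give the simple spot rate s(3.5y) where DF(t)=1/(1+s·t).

step 1 [0.5y] zero: DF = P = 9801/10000 ≈ 0.980100
step 2 [1y] zero: DF = P = 9637/10000 ≈ 0.963700
step 3 [1.5y] swap r/2=805/28633: DF=(1 − 805/28633·(0.980100+0.963700))/(1+805/28633) = 1839/2000 ≈ 0.919500
step 4 [2y] swap r/2=1199/37434: DF=(1 − 1199/37434·(0.980100+0.963700+0.919500))/(1+1199/37434) = 8801/10000 ≈ 0.880100
step 5 [2.5y] zero: DF = P = 1059/1250 ≈ 0.847200
step 6 [3y] swap r/2=970/26983: DF=(1 − 970/26983·(0.980100+0.963700+0.919500+0.880100+0.847200))/(1+970/26983) = 403/500 ≈ 0.806000
step 7 [3.5y] zero: DF = P = 763/1000 ≈ 0.763000
step 8 [4y] zero: DF = P = 7501/10000 ≈ 0.750100

1 1/2 9801/10000
2 1 9637/10000
3 3/2 1839/2000
4 2 8801/10000
5 5/2 1059/1250
6 3 403/500
7 7/2 763/1000
8 4 7501/10000
s(3.5y) = (1/(763/1000) − 1)/(7/2) = 474/5341 ≈ 8.8747%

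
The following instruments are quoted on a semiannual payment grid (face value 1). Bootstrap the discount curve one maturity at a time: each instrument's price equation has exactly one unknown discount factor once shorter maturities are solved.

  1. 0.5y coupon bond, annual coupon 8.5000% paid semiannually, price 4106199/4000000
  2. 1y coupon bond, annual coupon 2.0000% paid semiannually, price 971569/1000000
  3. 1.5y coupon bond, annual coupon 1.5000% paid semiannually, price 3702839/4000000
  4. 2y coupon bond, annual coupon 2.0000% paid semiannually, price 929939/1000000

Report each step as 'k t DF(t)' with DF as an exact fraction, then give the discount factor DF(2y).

step 1 [0.5y] bond c/2=17/400: DF=(4106199/4000000 − 17/400·(0))/(1+17/400) = 9847/10000 ≈ 0.984700
step 2 [1y] bond c/2=1/100: DF=(971569/1000000 − 1/100·(0.984700))/(1+1/100) = 4761/5000 ≈ 0.952200
step 3 [1.5y] bond c/2=3/400: DF=(3702839/4000000 − 3/400·(0.984700+0.952200))/(1+3/400) = 2261/2500 ≈ 0.904400
step 4 [2y] bond c/2=1/100: DF=(929939/1000000 − 1/100·(0.984700+0.952200+0.904400))/(1+1/100) = 4463/5000 ≈ 0.892600

1 1/2 9847/10000
2 1 4761/5000
3 3/2 2261/2500
4 2 4463/5000
DF(2y) = 4463/5000 ≈ 0.892600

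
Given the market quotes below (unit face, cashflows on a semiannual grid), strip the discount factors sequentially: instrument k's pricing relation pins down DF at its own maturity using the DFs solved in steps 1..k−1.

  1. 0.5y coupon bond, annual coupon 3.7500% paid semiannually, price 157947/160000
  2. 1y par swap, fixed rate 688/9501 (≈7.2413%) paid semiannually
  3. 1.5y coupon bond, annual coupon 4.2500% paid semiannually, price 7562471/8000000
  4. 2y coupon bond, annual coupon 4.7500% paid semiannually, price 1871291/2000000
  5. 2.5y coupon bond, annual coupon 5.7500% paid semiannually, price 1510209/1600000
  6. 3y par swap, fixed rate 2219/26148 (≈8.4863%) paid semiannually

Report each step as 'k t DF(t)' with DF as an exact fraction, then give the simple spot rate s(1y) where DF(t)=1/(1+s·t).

1 1/2 969/1000
2 1 582/625
3 3/2 8861/10000
4 2 8493/10000
5 5/2 8159/10000
6 3 7781/10000
s(1y) = (1/(582/625) − 1)/(1) = 43/582 ≈ 7.3883%

step 1 [0.5y] bond c/2=3/160: DF=(157947/160000 − 3/160·(0))/(1+3/160) = 969/1000 ≈ 0.969000
step 2 [1y] swap r/2=344/9501: DF=(1 − 344/9501·(0.969000))/(1+344/9501) = 582/625 ≈ 0.931200
step 3 [1.5y] bond c/2=17/800: DF=(7562471/8000000 − 17/800·(0.969000+0.931200))/(1+17/800) = 8861/10000 ≈ 0.886100
step 4 [2y] bond c/2=19/800: DF=(1871291/2000000 − 19/800·(0.969000+0.931200+0.886100))/(1+19/800) = 8493/10000 ≈ 0.849300
step 5 [2.5y] bond c/2=23/800: DF=(1510209/1600000 − 23/800·(0.969000+0.931200+0.886100+0.849300))/(1+23/800) = 8159/10000 ≈ 0.815900
step 6 [3y] swap r/2=2219/52296: DF=(1 − 2219/52296·(0.969000+0.931200+0.886100+0.849300+0.815900))/(1+2219/52296) = 7781/10000 ≈ 0.778100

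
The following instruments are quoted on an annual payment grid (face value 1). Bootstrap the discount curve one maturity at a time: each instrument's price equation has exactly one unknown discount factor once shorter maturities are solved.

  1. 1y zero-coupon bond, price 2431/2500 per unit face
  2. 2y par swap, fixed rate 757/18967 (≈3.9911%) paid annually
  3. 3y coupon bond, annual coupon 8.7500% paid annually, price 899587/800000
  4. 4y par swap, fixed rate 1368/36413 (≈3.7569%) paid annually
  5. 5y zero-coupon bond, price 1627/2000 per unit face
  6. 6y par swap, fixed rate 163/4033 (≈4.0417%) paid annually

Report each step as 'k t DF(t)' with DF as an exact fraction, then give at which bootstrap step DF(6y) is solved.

step 1 [1y] zero: DF = P = 2431/2500 ≈ 0.972400
step 2 [2y] swap r/1=757/18967: DF=(1 − 757/18967·(0.972400))/(1+757/18967) = 9243/10000 ≈ 0.924300
step 3 [3y] bond c/1=7/80: DF=(899587/800000 − 7/80·(0.972400+0.924300))/(1+7/80) = 4407/5000 ≈ 0.881400
step 4 [4y] swap r/1=1368/36413: DF=(1 − 1368/36413·(0.972400+0.924300+0.881400))/(1+1368/36413) = 1079/1250 ≈ 0.863200
step 5 [5y] zero: DF = P = 1627/2000 ≈ 0.813500
step 6 [6y] swap r/1=163/4033: DF=(1 − 163/4033·(0.972400+0.924300+0.881400+0.863200+0.813500))/(1+163/4033) = 7881/10000 ≈ 0.788100

1 1 2431/2500
2 2 9243/10000
3 3 4407/5000
4 4 1079/1250
5 5 1627/2000
6 6 7881/10000
DF(6y) is solved at step 6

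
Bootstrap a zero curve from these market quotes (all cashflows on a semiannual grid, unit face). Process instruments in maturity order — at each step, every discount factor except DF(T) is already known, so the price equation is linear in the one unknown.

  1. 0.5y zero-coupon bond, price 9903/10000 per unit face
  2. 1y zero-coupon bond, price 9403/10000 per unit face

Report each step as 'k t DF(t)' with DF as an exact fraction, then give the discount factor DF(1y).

1 1/2 9903/10000
2 1 9403/10000
DF(1y) = 9403/10000 ≈ 0.940300

step 1 [0.5y] zero: DF = P = 9903/10000 ≈ 0.990300
step 2 [1y] zero: DF = P = 9403/10000 ≈ 0.940300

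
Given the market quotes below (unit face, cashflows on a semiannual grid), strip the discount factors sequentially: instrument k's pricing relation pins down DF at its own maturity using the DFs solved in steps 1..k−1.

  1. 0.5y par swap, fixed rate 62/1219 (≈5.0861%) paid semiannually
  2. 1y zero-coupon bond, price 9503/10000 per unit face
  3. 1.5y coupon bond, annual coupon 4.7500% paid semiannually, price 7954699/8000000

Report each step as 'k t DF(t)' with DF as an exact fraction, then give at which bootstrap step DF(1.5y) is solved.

1 1/2 1219/1250
2 1 9503/10000
3 3/2 4633/5000
DF(1.5y) is solved at step 3

step 1 [0.5y] swap r/2=31/1219: DF=(1 − 31/1219·(0))/(1+31/1219) = 1219/1250 ≈ 0.975200
step 2 [1y] zero: DF = P = 9503/10000 ≈ 0.950300
step 3 [1.5y] bond c/2=19/800: DF=(7954699/8000000 − 19/800·(0.975200+0.950300))/(1+19/800) = 4633/5000 ≈ 0.926600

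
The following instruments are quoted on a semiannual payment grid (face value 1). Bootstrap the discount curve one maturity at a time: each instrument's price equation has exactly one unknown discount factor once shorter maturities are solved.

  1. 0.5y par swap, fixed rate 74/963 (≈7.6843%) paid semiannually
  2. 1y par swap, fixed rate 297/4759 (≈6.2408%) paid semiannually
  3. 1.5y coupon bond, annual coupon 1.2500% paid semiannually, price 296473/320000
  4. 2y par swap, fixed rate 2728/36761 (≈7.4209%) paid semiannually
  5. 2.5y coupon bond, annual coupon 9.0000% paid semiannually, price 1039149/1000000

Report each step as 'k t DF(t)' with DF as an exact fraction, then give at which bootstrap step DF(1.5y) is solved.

step 1 [0.5y] swap r/2=37/963: DF=(1 − 37/963·(0))/(1+37/963) = 963/1000 ≈ 0.963000
step 2 [1y] swap r/2=297/9518: DF=(1 − 297/9518·(0.963000))/(1+297/9518) = 4703/5000 ≈ 0.940600
step 3 [1.5y] bond c/2=1/160: DF=(296473/320000 − 1/160·(0.963000+0.940600))/(1+1/160) = 9089/10000 ≈ 0.908900
step 4 [2y] swap r/2=1364/36761: DF=(1 − 1364/36761·(0.963000+0.940600+0.908900))/(1+1364/36761) = 2159/2500 ≈ 0.863600
step 5 [2.5y] bond c/2=9/200: DF=(1039149/1000000 − 9/200·(0.963000+0.940600+0.908900+0.863600))/(1+9/200) = 8361/10000 ≈ 0.836100

1 1/2 963/1000
2 1 4703/5000
3 3/2 9089/10000
4 2 2159/2500
5 5/2 8361/10000
DF(1.5y) is solved at step 3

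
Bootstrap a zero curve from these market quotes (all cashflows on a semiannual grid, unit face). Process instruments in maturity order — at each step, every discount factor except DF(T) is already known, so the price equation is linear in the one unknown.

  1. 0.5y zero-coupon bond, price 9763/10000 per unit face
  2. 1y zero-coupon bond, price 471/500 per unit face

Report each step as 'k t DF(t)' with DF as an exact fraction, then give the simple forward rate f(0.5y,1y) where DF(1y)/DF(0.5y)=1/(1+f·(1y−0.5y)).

step 1 [0.5y] zero: DF = P = 9763/10000 ≈ 0.976300
step 2 [1y] zero: DF = P = 471/500 ≈ 0.942000

1 1/2 9763/10000
2 1 471/500
f(0.5y,1y) = ((9763/10000)/(471/500) − 1)/(1/2) = 343/4710 ≈ 7.2824%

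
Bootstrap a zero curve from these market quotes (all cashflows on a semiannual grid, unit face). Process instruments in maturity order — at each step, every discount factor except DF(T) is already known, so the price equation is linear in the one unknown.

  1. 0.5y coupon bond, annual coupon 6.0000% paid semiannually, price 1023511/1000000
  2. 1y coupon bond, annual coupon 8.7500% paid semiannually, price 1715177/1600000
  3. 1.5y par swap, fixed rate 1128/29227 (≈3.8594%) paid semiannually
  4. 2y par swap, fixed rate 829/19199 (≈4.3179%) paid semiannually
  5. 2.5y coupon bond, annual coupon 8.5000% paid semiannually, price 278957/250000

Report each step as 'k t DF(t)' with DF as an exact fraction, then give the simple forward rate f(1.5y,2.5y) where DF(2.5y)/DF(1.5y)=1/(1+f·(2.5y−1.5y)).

step 1 [0.5y] bond c/2=3/100: DF=(1023511/1000000 − 3/100·(0))/(1+3/100) = 9937/10000 ≈ 0.993700
step 2 [1y] bond c/2=7/160: DF=(1715177/1600000 − 7/160·(0.993700))/(1+7/160) = 4927/5000 ≈ 0.985400
step 3 [1.5y] swap r/2=564/29227: DF=(1 − 564/29227·(0.993700+0.985400))/(1+564/29227) = 2359/2500 ≈ 0.943600
step 4 [2y] swap r/2=829/38398: DF=(1 − 829/38398·(0.993700+0.985400+0.943600))/(1+829/38398) = 9171/10000 ≈ 0.917100
step 5 [2.5y] bond c/2=17/400: DF=(278957/250000 − 17/400·(0.993700+0.985400+0.943600+0.917100))/(1+17/400) = 4569/5000 ≈ 0.913800

1 1/2 9937/10000
2 1 4927/5000
3 3/2 2359/2500
4 2 9171/10000
5 5/2 4569/5000
f(1.5y,2.5y) = ((2359/2500)/(4569/5000) − 1)/(1) = 149/4569 ≈ 3.2611%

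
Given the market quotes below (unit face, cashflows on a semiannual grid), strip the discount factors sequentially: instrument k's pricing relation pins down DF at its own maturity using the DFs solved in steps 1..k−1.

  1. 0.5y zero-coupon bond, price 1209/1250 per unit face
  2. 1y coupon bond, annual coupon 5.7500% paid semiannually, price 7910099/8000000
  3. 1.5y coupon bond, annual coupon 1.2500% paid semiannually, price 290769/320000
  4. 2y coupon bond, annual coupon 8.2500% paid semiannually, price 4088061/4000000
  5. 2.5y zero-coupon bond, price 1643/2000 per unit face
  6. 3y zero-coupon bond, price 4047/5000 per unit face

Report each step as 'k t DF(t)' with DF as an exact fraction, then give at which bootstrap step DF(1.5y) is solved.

step 1 [0.5y] zero: DF = P = 1209/1250 ≈ 0.967200
step 2 [1y] bond c/2=23/800: DF=(7910099/8000000 − 23/800·(0.967200))/(1+23/800) = 9341/10000 ≈ 0.934100
step 3 [1.5y] bond c/2=1/160: DF=(290769/320000 − 1/160·(0.967200+0.934100))/(1+1/160) = 557/625 ≈ 0.891200
step 4 [2y] bond c/2=33/800: DF=(4088061/4000000 − 33/800·(0.967200+0.934100+0.891200))/(1+33/800) = 8709/10000 ≈ 0.870900
step 5 [2.5y] zero: DF = P = 1643/2000 ≈ 0.821500
step 6 [3y] zero: DF = P = 4047/5000 ≈ 0.809400

1 1/2 1209/1250
2 1 9341/10000
3 3/2 557/625
4 2 8709/10000
5 5/2 1643/2000
6 3 4047/5000
DF(1.5y) is solved at step 3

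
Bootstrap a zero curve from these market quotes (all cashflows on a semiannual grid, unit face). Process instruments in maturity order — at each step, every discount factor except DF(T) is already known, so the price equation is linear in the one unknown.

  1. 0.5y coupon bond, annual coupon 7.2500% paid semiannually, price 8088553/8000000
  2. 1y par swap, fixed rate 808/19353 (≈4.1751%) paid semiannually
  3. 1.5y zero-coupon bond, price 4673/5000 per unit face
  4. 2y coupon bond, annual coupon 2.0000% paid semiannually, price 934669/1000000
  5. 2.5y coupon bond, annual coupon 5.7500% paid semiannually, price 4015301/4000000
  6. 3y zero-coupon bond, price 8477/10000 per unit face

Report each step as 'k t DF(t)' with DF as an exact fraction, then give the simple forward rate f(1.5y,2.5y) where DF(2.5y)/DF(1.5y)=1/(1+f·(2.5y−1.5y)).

step 1 [0.5y] bond c/2=29/800: DF=(8088553/8000000 − 29/800·(0))/(1+29/800) = 9757/10000 ≈ 0.975700
step 2 [1y] swap r/2=404/19353: DF=(1 − 404/19353·(0.975700))/(1+404/19353) = 2399/2500 ≈ 0.959600
step 3 [1.5y] zero: DF = P = 4673/5000 ≈ 0.934600
step 4 [2y] bond c/2=1/100: DF=(934669/1000000 − 1/100·(0.975700+0.959600+0.934600))/(1+1/100) = 897/1000 ≈ 0.897000
step 5 [2.5y] bond c/2=23/800: DF=(4015301/4000000 − 23/800·(0.975700+0.959600+0.934600+0.897000))/(1+23/800) = 1741/2000 ≈ 0.870500
step 6 [3y] zero: DF = P = 8477/10000 ≈ 0.847700

1 1/2 9757/10000
2 1 2399/2500
3 3/2 4673/5000
4 2 897/1000
5 5/2 1741/2000
6 3 8477/10000
f(1.5y,2.5y) = ((4673/5000)/(1741/2000) − 1)/(1) = 641/8705 ≈ 7.3636%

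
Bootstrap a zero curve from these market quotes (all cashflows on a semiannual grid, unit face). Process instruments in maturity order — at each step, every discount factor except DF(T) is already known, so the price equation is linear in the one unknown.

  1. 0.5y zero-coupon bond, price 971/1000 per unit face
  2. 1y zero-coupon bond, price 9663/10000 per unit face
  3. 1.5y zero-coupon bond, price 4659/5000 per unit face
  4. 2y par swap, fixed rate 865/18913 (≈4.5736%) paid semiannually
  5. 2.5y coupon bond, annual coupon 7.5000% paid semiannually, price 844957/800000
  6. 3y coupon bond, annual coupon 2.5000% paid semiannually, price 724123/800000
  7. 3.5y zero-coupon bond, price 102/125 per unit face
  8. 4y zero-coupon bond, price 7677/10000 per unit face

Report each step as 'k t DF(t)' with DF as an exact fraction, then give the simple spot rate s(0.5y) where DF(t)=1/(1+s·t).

1 1/2 971/1000
2 1 9663/10000
3 3/2 4659/5000
4 2 1827/2000
5 5/2 8813/10000
6 3 2091/2500
7 7/2 102/125
8 4 7677/10000
s(0.5y) = (1/(971/1000) − 1)/(1/2) = 58/971 ≈ 5.9732%

step 1 [0.5y] zero: DF = P = 971/1000 ≈ 0.971000
step 2 [1y] zero: DF = P = 9663/10000 ≈ 0.966300
step 3 [1.5y] zero: DF = P = 4659/5000 ≈ 0.931800
step 4 [2y] swap r/2=865/37826: DF=(1 − 865/37826·(0.971000+0.966300+0.931800))/(1+865/37826) = 1827/2000 ≈ 0.913500
step 5 [2.5y] bond c/2=3/80: DF=(844957/800000 − 3/80·(0.971000+0.966300+0.931800+0.913500))/(1+3/80) = 8813/10000 ≈ 0.881300
step 6 [3y] bond c/2=1/80: DF=(724123/800000 − 1/80·(0.971000+0.966300+0.931800+0.913500+0.881300))/(1+1/80) = 2091/2500 ≈ 0.836400
step 7 [3.5y] zero: DF = P = 102/125 ≈ 0.816000
step 8 [4y] zero: DF = P = 7677/10000 ≈ 0.767700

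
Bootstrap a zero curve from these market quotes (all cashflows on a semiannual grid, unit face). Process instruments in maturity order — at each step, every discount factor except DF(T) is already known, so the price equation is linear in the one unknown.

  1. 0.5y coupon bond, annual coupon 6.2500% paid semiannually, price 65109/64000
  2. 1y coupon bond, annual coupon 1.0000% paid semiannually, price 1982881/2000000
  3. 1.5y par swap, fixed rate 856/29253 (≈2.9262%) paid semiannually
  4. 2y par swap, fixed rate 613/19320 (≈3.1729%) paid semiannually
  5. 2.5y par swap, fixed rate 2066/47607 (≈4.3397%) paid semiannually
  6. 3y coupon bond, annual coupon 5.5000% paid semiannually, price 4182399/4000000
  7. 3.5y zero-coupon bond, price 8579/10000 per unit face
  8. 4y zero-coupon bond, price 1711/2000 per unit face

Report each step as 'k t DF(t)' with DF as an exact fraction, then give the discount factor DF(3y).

1 1/2 1973/2000
2 1 1227/1250
3 3/2 2393/2500
4 2 9387/10000
5 5/2 8967/10000
6 3 4451/5000
7 7/2 8579/10000
8 4 1711/2000
DF(3y) = 4451/5000 ≈ 0.890200

step 1 [0.5y] bond c/2=1/32: DF=(65109/64000 − 1/32·(0))/(1+1/32) = 1973/2000 ≈ 0.986500
step 2 [1y] bond c/2=1/200: DF=(1982881/2000000 − 1/200·(0.986500))/(1+1/200) = 1227/1250 ≈ 0.981600
step 3 [1.5y] swap r/2=428/29253: DF=(1 − 428/29253·(0.986500+0.981600))/(1+428/29253) = 2393/2500 ≈ 0.957200
step 4 [2y] swap r/2=613/38640: DF=(1 − 613/38640·(0.986500+0.981600+0.957200))/(1+613/38640) = 9387/10000 ≈ 0.938700
step 5 [2.5y] swap r/2=1033/47607: DF=(1 − 1033/47607·(0.986500+0.981600+0.957200+0.938700))/(1+1033/47607) = 8967/10000 ≈ 0.896700
step 6 [3y] bond c/2=11/400: DF=(4182399/4000000 − 11/400·(0.986500+0.981600+0.957200+0.938700+0.896700))/(1+11/400) = 4451/5000 ≈ 0.890200
step 7 [3.5y] zero: DF = P = 8579/10000 ≈ 0.857900
step 8 [4y] zero: DF = P = 1711/2000 ≈ 0.855500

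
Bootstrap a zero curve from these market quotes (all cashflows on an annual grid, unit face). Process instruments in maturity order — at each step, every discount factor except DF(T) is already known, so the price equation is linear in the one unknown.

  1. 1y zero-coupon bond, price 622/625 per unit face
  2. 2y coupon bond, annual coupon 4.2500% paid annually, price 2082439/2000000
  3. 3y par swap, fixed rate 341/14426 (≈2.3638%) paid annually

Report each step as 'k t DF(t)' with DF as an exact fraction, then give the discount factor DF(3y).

1 1 622/625
2 2 4791/5000
3 3 4659/5000
DF(3y) = 4659/5000 ≈ 0.931800

step 1 [1y] zero: DF = P = 622/625 ≈ 0.995200
step 2 [2y] bond c/1=17/400: DF=(2082439/2000000 − 17/400·(0.995200))/(1+17/400) = 4791/5000 ≈ 0.958200
step 3 [3y] swap r/1=341/14426: DF=(1 − 341/14426·(0.995200+0.958200))/(1+341/14426) = 4659/5000 ≈ 0.931800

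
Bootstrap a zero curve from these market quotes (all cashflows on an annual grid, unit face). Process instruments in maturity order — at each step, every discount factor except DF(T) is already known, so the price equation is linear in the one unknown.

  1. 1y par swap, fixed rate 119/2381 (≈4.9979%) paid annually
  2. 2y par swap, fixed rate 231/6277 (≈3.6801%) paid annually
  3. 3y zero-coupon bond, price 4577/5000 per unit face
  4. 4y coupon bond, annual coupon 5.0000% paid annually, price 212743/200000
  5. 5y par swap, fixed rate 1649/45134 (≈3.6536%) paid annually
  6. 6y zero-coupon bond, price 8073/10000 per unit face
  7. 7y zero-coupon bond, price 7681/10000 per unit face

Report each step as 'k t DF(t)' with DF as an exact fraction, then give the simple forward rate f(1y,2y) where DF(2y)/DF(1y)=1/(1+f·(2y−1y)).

1 1 2381/2500
2 2 9307/10000
3 3 4577/5000
4 4 4399/5000
5 5 8351/10000
6 6 8073/10000
7 7 7681/10000
f(1y,2y) = ((2381/2500)/(9307/10000) − 1)/(1) = 217/9307 ≈ 2.3316%

step 1 [1y] swap r/1=119/2381: DF=(1 − 119/2381·(0))/(1+119/2381) = 2381/2500 ≈ 0.952400
step 2 [2y] swap r/1=231/6277: DF=(1 − 231/6277·(0.952400))/(1+231/6277) = 9307/10000 ≈ 0.930700
step 3 [3y] zero: DF = P = 4577/5000 ≈ 0.915400
step 4 [4y] bond c/1=1/20: DF=(212743/200000 − 1/20·(0.952400+0.930700+0.915400))/(1+1/20) = 4399/5000 ≈ 0.879800
step 5 [5y] swap r/1=1649/45134: DF=(1 − 1649/45134·(0.952400+0.930700+0.915400+0.879800))/(1+1649/45134) = 8351/10000 ≈ 0.835100
step 6 [6y] zero: DF = P = 8073/10000 ≈ 0.807300
step 7 [7y] zero: DF = P = 7681/10000 ≈ 0.768100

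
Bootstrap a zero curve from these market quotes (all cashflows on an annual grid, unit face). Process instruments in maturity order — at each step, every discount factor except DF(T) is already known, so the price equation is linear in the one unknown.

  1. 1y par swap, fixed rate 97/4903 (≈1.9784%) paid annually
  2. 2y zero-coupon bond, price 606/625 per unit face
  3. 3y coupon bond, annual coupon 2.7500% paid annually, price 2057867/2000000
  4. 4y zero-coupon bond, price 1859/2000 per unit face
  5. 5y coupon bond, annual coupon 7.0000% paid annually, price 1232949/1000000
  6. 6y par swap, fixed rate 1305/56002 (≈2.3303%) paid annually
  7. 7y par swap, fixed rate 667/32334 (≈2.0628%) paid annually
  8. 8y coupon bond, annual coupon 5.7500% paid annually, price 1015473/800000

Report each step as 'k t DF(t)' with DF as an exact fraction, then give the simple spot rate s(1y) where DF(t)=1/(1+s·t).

1 1 4903/5000
2 2 606/625
3 3 2373/2500
4 4 1859/2000
5 5 4509/5000
6 6 1739/2000
7 7 4333/5000
8 8 8487/10000
s(1y) = (1/(4903/5000) − 1)/(1) = 97/4903 ≈ 1.9784%

step 1 [1y] swap r/1=97/4903: DF=(1 − 97/4903·(0))/(1+97/4903) = 4903/5000 ≈ 0.980600
step 2 [2y] zero: DF = P = 606/625 ≈ 0.969600
step 3 [3y] bond c/1=11/400: DF=(2057867/2000000 − 11/400·(0.980600+0.969600))/(1+11/400) = 2373/2500 ≈ 0.949200
step 4 [4y] zero: DF = P = 1859/2000 ≈ 0.929500
step 5 [5y] bond c/1=7/100: DF=(1232949/1000000 − 7/100·(0.980600+0.969600+0.949200+0.929500))/(1+7/100) = 4509/5000 ≈ 0.901800
step 6 [6y] swap r/1=1305/56002: DF=(1 − 1305/56002·(0.980600+0.969600+0.949200+0.929500+0.901800))/(1+1305/56002) = 1739/2000 ≈ 0.869500
step 7 [7y] swap r/1=667/32334: DF=(1 − 667/32334·(0.980600+0.969600+0.949200+0.929500+0.901800+0.869500))/(1+667/32334) = 4333/5000 ≈ 0.866600
step 8 [8y] bond c/1=23/400: DF=(1015473/800000 − 23/400·(0.980600+0.969600+0.949200+0.929500+0.901800+0.869500+0.866600))/(1+23/400) = 8487/10000 ≈ 0.848700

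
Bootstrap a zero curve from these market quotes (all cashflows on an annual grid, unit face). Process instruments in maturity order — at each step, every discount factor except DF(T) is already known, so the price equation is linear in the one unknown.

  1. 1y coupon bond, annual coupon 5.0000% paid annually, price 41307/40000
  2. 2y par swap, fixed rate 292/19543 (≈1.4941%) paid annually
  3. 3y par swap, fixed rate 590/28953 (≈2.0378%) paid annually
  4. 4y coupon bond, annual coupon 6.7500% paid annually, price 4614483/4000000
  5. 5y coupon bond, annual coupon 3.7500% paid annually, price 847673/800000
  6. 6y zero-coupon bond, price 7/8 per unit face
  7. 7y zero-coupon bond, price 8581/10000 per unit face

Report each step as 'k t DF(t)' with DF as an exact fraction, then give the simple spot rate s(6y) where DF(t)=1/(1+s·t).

step 1 [1y] bond c/1=1/20: DF=(41307/40000 − 1/20·(0))/(1+1/20) = 1967/2000 ≈ 0.983500
step 2 [2y] swap r/1=292/19543: DF=(1 − 292/19543·(0.983500))/(1+292/19543) = 2427/2500 ≈ 0.970800
step 3 [3y] swap r/1=590/28953: DF=(1 − 590/28953·(0.983500+0.970800))/(1+590/28953) = 941/1000 ≈ 0.941000
step 4 [4y] bond c/1=27/400: DF=(4614483/4000000 − 27/400·(0.983500+0.970800+0.941000))/(1+27/400) = 561/625 ≈ 0.897600
step 5 [5y] bond c/1=3/80: DF=(847673/800000 − 3/80·(0.983500+0.970800+0.941000+0.897600))/(1+3/80) = 4421/5000 ≈ 0.884200
step 6 [6y] zero: DF = P = 7/8 ≈ 0.875000
step 7 [7y] zero: DF = P = 8581/10000 ≈ 0.858100

1 1 1967/2000
2 2 2427/2500
3 3 941/1000
4 4 561/625
5 5 4421/5000
6 6 7/8
7 7 8581/10000
s(6y) = (1/(7/8) − 1)/(6) = 1/42 ≈ 2.3810%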